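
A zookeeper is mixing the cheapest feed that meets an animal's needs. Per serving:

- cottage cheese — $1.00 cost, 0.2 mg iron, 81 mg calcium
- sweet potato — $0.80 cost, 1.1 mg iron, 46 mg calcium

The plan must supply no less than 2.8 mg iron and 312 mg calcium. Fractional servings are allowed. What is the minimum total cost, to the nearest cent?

$4.33

At the optimum either one food covers both requirements or two foods hit both targets exactly; no other combination can be cheaper.
cottage cheese only: max(2.8/0.2, 312/81) = 14 servings → $14.00.
sweet potato only: max(2.8/1.1, 312/46) = 6.783 servings → $5.43.
cottage cheese + sweet potato with both tight: 2.683 servings and 2.058 servings → $4.33.
So the least-cost plan costs $4.33.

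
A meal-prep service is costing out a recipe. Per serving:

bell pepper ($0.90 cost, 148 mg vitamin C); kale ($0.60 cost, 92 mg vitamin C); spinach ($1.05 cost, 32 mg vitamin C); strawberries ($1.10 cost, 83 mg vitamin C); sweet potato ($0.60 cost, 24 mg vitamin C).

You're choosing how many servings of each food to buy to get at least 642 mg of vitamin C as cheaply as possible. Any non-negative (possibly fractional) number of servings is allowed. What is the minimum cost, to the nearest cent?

Cost per mg of vitamin C: bell pepper $0.0061, kale $0.0065, strawberries $0.0133, sweet potato $0.0250, spinach $0.0328.
With no serving limits, use only bell pepper: 642 mg / 148 mg = 4.338 servings × $0.90 = $3.90.

$3.90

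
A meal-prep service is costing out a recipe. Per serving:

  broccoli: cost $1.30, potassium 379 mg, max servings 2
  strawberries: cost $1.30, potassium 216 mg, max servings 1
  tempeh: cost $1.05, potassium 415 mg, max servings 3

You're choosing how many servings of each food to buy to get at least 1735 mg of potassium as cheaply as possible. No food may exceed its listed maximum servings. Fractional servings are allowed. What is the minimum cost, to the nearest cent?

$4.83

Cost per mg of potassium: tempeh $0.0025, broccoli $0.0034, strawberries $0.0060.
Take 3 servings of tempeh: +1245.0 mg potassium for $3.15 (total $3.15, still need 490.0 mg).
Take 1.293 servings of broccoli: +490.0 mg potassium for $1.68 (total $4.83, still need 0.0 mg).
Greedy by cheapest-per-mg is optimal for a single linear constraint, so the minimum cost is $4.83.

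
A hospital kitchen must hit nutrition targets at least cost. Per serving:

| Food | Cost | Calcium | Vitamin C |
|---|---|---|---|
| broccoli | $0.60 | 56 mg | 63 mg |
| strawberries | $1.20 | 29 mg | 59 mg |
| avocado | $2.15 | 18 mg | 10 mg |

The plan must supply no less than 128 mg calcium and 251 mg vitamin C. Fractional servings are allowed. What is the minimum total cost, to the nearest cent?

$2.39

broccoli only: max(128/56, 251/63) = 3.984 servings → $2.39.
strawberries only: max(128/29, 251/59) = 4.414 servings → $5.30.
avocado only: max(128/18, 251/10) = 25.1 servings → $53.97.
broccoli + strawberries with both tight: 0.1848 servings and 4.057 servings → $4.98.
broccoli + avocado: the both-tight solution has a negative serving — not a feasible corner.
strawberries + avocado with both tight: 4.194 servings and 0.3536 servings → $5.79.
The minimum over all feasible corners is $2.39.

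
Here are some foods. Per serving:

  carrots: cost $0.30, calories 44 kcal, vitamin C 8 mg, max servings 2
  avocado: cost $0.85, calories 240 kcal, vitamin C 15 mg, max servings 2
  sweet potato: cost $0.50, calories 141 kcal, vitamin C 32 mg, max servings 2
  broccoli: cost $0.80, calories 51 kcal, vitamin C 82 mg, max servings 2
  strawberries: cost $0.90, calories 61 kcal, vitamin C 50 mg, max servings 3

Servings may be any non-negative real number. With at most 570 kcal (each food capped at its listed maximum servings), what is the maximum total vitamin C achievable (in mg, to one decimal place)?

378.5 mg

Vitamin C per kcal: broccoli 1.608, strawberries 0.8197, sweet potato 0.227, carrots 0.1818, avocado 0.0625.
Take 2 servings of broccoli: uses 102 kcal, +164.0 mg vitamin C (running total 164.0 mg).
Take 3 servings of strawberries: uses 183 kcal, +150.0 mg vitamin C (running total 314.0 mg).
Take 2 servings of sweet potato: uses 282 kcal, +64.0 mg vitamin C (running total 378.0 mg).
Take 0.06818 servings of carrots: uses 3 kcal, +0.5 mg vitamin C (running total 378.5 mg).
Greedy by best ratio exhausts the calories allowance optimally: 378.5 mg.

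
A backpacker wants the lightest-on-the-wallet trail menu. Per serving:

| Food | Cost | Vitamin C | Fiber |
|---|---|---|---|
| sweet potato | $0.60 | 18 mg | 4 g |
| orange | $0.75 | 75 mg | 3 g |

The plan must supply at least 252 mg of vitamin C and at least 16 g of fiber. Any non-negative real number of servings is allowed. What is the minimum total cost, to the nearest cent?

$3.28

The cheapest plan sits at a corner of the feasible region — with two constraints it uses at most two foods.
sweet potato only: max(252/18, 16/4) = 14 servings → $8.40.
orange only: max(252/75, 16/3) = 5.333 servings → $4.00.
sweet potato + orange with both tight: 1.805 servings and 2.927 servings → $3.28.
So the least-cost plan costs $3.28.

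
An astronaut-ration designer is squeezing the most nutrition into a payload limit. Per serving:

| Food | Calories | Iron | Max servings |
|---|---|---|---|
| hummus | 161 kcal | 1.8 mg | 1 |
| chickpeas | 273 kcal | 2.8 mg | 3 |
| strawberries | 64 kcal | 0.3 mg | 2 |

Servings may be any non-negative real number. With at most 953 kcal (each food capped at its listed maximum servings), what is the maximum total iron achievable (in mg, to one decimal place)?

9.9 mg

Iron per kcal: hummus 0.01118, chickpeas 0.01026, strawberries 0.004687.
Take 1 serving of hummus: uses 161 kcal, +1.8 mg iron (running total 1.8 mg).
Take 2.901 servings of chickpeas: uses 792 kcal, +8.1 mg iron (running total 9.9 mg).
Filling greedily by iron-per-kcal is optimal for one linear limit, giving 9.9 mg.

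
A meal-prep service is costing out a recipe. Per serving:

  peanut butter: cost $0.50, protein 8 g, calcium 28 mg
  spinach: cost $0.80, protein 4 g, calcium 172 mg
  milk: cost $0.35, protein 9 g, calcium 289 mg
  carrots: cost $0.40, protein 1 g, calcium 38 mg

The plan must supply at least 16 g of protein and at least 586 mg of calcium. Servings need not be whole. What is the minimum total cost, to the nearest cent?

$0.71

Two binding constraints pin down two serving amounts, so the optimal mix uses at most two foods. The candidates are each food alone (scaled to the tighter of protein/calcium) and each pair with both constraints tight.
peanut butter only: max(16/8, 586/28) = 20.93 servings → $10.46.
spinach only: max(16/4, 586/172) = 4 servings → $3.20.
milk only: max(16/9, 586/289) = 2.028 servings → $0.71.
carrots only: max(16/1, 586/38) = 16 servings → $6.40.
peanut butter + spinach with both tight: 0.3228 servings and 3.354 servings → $2.84.
peanut butter + milk: intersection lies outside the first quadrant.
peanut butter + carrots with both tight: 0.07971 servings and 15.36 servings → $6.18.
spinach + milk with both tight: 1.658 servings and 1.041 servings → $1.69.
spinach + carrots with both targets exact would need a negative amount; discard.
milk + carrots with both tight: 0.4151 servings and 12.26 servings → $5.05.
So the least-cost plan costs $0.71.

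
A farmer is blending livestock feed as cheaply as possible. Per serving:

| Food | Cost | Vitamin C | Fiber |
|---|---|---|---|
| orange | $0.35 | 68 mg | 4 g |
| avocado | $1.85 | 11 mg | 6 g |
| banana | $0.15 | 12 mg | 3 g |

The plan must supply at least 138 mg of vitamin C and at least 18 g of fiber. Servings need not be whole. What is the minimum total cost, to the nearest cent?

$1.09

With two linear requirements the optimum uses one or two foods; enumerate the corners.
orange only: max(138/68, 18/4) = 4.5 servings → $1.57.
avocado only: max(138/11, 18/6) = 12.55 servings → $23.21.
banana only: max(138/12, 18/3) = 11.5 servings → $1.73.
orange + avocado with both tight: 1.731 servings and 1.846 servings → $4.02.
orange + banana with both tight: 1.269 servings and 4.308 servings → $1.09.
avocado + banana with both targets exact would need a negative amount; discard.
The minimum over all feasible corners is $1.09.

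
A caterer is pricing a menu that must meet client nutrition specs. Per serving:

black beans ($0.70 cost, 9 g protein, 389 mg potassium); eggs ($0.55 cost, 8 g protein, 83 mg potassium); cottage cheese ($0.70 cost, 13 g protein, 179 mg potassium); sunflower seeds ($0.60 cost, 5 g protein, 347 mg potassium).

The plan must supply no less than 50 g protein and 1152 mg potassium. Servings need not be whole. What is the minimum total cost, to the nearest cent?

The cheapest plan sits at a corner of the feasible region — with two constraints it uses at most two foods.
black beans only: max(50/9, 1152/389) = 5.556 servings → $3.89.
eggs only: max(50/8, 1152/83) = 13.88 servings → $7.63.
cottage cheese only: max(50/13, 1152/179) = 6.436 servings → $4.51.
sunflower seeds only: max(50/5, 1152/347) = 10 servings → $6.00.
black beans + eggs with both tight: 2.142 servings and 3.84 servings → $3.61.
black beans + cottage cheese with both tight: 1.749 servings and 2.636 servings → $3.07.
black beans + sunflower seeds with both targets exact would need a negative amount; discard.
eggs + cottage cheese: intersection lies outside the first quadrant.
eggs + sunflower seeds with both tight: 4.909 servings and 2.146 servings → $3.99.
cottage cheese + sunflower seeds with both tight: 3.205 servings and 1.666 servings → $3.24.
So the least-cost plan costs $3.07.

$3.07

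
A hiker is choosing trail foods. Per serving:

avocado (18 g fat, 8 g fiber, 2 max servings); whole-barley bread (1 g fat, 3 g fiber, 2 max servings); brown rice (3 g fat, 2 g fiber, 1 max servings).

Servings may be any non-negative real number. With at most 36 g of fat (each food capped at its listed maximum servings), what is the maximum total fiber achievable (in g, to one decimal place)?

21.8 g

Fiber per g fat: whole-barley bread 3, brown rice 0.6667, avocado 0.4444.
Take 2 servings of whole-barley bread: uses 2 g fat, +6.0 g fiber (running total 6.0 g).
Take 1 serving of brown rice: uses 3 g fat, +2.0 g fiber (running total 8.0 g).
Take 1.722 servings of avocado: uses 31 g fat, +13.8 g fiber (running total 21.8 g).
Filling greedily by fiber-per-g fat is optimal for one linear limit, giving 21.8 g.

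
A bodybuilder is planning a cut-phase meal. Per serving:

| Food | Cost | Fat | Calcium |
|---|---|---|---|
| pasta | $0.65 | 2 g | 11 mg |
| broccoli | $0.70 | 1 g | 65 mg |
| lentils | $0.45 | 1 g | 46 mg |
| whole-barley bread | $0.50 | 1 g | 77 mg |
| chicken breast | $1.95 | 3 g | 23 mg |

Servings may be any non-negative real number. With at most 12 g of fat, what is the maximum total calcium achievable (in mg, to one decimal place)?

924.0 mg

Calcium per g fat: whole-barley bread 77, broccoli 65, lentils 46, chicken breast 7.667, pasta 5.5.
With no serving limits, spend the whole fat allowance on whole-barley bread: 12 g / 1 g × 77 mg = 924.0 mg.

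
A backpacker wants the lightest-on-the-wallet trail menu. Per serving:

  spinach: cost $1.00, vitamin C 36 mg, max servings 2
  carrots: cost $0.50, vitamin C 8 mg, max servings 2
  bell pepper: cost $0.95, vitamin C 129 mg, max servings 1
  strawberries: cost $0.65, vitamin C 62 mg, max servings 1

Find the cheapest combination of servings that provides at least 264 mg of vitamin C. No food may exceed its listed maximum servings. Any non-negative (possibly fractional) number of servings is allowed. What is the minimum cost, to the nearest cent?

$3.66

Cost per mg of vitamin C: bell pepper $0.0074, strawberries $0.0105, spinach $0.0278, carrots $0.0625.
Take 1 serving of bell pepper: +129.0 mg vitamin C for $0.95 (total $0.95, still need 135.0 mg).
Take 1 serving of strawberries: +62.0 mg vitamin C for $0.65 (total $1.60, still need 73.0 mg).
Take 2 servings of spinach: +72.0 mg vitamin C for $2.00 (total $3.60, still need 1.0 mg).
Take 0.125 servings of carrots: +1.0 mg vitamin C for $0.06 (total $3.66, still need 0.0 mg).
Greedy by cheapest-per-mg is optimal for a single linear constraint, so the minimum cost is $3.66.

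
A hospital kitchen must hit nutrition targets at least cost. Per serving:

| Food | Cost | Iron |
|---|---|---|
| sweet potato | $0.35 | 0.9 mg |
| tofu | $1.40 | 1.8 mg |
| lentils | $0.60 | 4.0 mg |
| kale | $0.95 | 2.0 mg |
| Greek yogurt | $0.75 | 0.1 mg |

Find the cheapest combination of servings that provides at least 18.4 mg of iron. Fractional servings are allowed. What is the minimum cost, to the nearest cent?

$2.76

Cost per mg of iron: lentils $0.1500, sweet potato $0.3889, kale $0.4750, tofu $0.7778, Greek yogurt $7.5000.
With no serving limits, use only lentils: 18.4 mg / 4.0 mg = 4.6 servings × $0.60 = $2.76.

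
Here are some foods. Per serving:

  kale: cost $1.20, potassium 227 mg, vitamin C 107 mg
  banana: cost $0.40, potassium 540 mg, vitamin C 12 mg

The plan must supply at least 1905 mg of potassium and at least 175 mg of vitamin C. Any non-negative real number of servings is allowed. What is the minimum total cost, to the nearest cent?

$2.75

The cheapest plan sits at a corner of the feasible region — with two constraints it uses at most two foods.
kale only: max(1905/227, 175/107) = 8.392 servings → $10.07.
banana only: max(1905/540, 175/12) = 14.58 servings → $5.83.
kale + banana with both tight: 1.301 servings and 2.981 servings → $2.75.
The minimum over all feasible corners is $2.75.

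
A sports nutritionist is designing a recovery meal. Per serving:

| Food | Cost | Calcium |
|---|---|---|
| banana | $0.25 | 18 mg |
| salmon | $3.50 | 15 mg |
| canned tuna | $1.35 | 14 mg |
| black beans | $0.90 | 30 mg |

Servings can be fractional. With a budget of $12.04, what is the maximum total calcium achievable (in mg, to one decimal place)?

866.9 mg

Calcium per dollar: banana 72, black beans 33.33, canned tuna 10.37, salmon 4.286.
With no serving limits, spend the whole cost allowance on banana: $12.04 / $0.25 × 18 mg = 866.9 mg.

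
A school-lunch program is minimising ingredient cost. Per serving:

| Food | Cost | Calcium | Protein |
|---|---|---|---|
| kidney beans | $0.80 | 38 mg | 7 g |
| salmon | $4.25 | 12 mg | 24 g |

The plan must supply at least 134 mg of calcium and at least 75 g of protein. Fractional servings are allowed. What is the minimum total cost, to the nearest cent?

$8.57

With two linear requirements the optimum uses one or two foods; enumerate the corners.
kidney beans only: max(134/38, 75/7) = 10.71 servings → $8.57.
salmon only: max(134/12, 75/24) = 11.17 servings → $47.46.
kidney beans + salmon with both tight: 2.797 servings and 2.309 servings → $12.05.
So the least-cost plan costs $8.57.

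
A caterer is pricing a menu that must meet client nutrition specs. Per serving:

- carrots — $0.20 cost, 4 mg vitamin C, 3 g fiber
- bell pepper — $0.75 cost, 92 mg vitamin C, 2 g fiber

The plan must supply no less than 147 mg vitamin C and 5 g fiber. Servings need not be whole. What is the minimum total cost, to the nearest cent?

Compare the cost at each extreme point of the feasible region.
carrots only: max(147/4, 5/3) = 36.75 servings → $7.35.
bell pepper only: max(147/92, 5/2) = 2.5 servings → $1.88.
carrots + bell pepper with both tight: 0.6194 servings and 1.571 servings → $1.30.
The minimum over all feasible corners is $1.30.

$1.30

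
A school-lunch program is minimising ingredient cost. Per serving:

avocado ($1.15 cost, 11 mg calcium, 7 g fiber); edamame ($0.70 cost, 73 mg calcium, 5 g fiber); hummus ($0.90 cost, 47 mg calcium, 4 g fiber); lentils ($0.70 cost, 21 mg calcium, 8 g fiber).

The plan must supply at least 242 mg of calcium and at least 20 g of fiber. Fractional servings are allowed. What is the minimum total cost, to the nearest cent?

A basic optimal solution has at most two foods positive. Try each food alone and each pair with both targets met exactly.
avocado only: max(242/11, 20/7) = 22 servings → $25.30.
edamame only: max(242/73, 20/5) = 4 servings → $2.80.
hummus only: max(242/47, 20/4) = 5.149 servings → $4.63.
lentils only: max(242/21, 20/8) = 11.52 servings → $8.07.
avocado + edamame with both tight: 0.5482 servings and 3.232 servings → $2.89.
avocado + hummus: the both-tight solution has a negative serving — not a feasible corner.
avocado + lentils: the both-tight solution has a negative serving — not a feasible corner.
edamame + hummus with both tight: 0.4912 servings and 4.386 servings → $4.29.
edamame + lentils with both tight: 3.165 servings and 0.5219 servings → $2.58.
hummus + lentils with both targets exact would need a negative amount; discard.
The minimum over all feasible corners is $2.58.

$2.58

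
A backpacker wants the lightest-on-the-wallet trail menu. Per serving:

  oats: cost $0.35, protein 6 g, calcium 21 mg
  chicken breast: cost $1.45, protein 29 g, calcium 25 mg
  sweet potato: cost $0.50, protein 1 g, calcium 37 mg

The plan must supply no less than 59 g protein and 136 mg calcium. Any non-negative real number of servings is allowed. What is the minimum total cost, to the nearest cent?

$3.22

An LP optimum is at a vertex; with two nutrient constraints at most two foods are used. Check each candidate.
oats only: max(59/6, 136/21) = 9.833 servings → $3.44.
chicken breast only: max(59/29, 136/25) = 5.44 servings → $7.89.
sweet potato only: max(59/1, 136/37) = 59 servings → $29.50.
oats + chicken breast with both tight: 5.379 servings and 0.9216 servings → $3.22.
oats + sweet potato: the both-tight solution has a negative serving — not a feasible corner.
chicken breast + sweet potato with both tight: 1.953 servings and 2.356 servings → $4.01.
The minimum over all feasible corners is $3.22.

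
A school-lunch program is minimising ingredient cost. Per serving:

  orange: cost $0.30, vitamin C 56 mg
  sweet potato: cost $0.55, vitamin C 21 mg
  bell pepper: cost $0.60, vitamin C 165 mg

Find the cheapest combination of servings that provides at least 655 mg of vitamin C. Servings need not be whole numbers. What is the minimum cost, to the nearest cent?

Cost per mg of vitamin C: bell pepper $0.0036, orange $0.0054, sweet potato $0.0262.
With no serving limits, use only bell pepper: 655 mg / 165 mg = 3.97 servings × $0.60 = $2.38.

$2.38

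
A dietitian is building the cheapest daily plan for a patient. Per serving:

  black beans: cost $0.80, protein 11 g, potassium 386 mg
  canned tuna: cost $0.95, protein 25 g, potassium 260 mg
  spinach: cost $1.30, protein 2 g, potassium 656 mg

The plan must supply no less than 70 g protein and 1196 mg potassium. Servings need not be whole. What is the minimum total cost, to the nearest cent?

$3.32

Check every corner: each single food scaled to meet both minima, and each pair solved so both constraints bind.
black beans only: max(70/11, 1196/386) = 6.364 servings → $5.09.
canned tuna only: max(70/25, 1196/260) = 4.6 servings → $4.37.
spinach only: max(70/2, 1196/656) = 35 servings → $45.50.
black beans + canned tuna with both tight: 1.723 servings and 2.042 servings → $3.32.
black beans + spinach with both targets exact would need a negative amount; discard.
canned tuna + spinach with both tight: 2.741 servings and 0.7368 servings → $3.56.
So the least-cost plan costs $3.32.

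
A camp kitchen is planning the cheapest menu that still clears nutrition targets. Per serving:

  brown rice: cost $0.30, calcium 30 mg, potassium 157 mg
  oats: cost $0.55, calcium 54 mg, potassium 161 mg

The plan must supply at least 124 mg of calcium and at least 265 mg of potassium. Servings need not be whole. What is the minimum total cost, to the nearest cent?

Minimising a linear cost over {calcium ≥ 124, potassium ≥ 265, servings ≥ 0} — the optimum is at a vertex, using one or two foods.
brown rice only: max(124/30, 265/157) = 4.133 servings → $1.24.
oats only: max(124/54, 265/161) = 2.296 servings → $1.26.
brown rice + oats: intersection lies outside the first quadrant.
Cheapest feasible corner: $1.24.

$1.24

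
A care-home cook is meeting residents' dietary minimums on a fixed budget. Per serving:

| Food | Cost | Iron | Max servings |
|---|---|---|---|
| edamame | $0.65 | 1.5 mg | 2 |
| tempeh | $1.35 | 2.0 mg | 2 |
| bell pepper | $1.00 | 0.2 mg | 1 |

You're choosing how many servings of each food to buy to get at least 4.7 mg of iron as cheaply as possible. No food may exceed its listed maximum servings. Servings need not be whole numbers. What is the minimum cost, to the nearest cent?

$2.45

Cost per mg of iron: edamame $0.4333, tempeh $0.6750, bell pepper $5.0000.
Take 2 servings of edamame: +3.0 mg iron for $1.30 (total $1.30, still need 1.7 mg).
Take 0.85 servings of tempeh: +1.7 mg iron for $1.15 (total $2.45, still need 0.0 mg).
Greedy by cheapest-per-mg is optimal for a single linear constraint, so the minimum cost is $2.45.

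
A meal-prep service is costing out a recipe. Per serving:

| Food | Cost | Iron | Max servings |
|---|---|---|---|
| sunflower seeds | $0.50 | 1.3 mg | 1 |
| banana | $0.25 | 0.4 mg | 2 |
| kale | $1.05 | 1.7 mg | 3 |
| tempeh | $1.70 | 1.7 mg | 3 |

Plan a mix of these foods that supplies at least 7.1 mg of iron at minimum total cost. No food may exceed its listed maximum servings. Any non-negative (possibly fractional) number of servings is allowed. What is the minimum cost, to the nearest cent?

$4.09

Cost per mg of iron: sunflower seeds $0.3846, kale $0.6176, banana $0.6250, tempeh $1.0000.
Take 1 serving of sunflower seeds: +1.3 mg iron for $0.50 (total $0.50, still need 5.8 mg).
Take 3 servings of kale: +5.1 mg iron for $3.15 (total $3.65, still need 0.7 mg).
Take 1.75 servings of banana: +0.7 mg iron for $0.44 (total $4.09, still need 0.0 mg).
Greedy by cheapest-per-mg is optimal for a single linear constraint, so the minimum cost is $4.09.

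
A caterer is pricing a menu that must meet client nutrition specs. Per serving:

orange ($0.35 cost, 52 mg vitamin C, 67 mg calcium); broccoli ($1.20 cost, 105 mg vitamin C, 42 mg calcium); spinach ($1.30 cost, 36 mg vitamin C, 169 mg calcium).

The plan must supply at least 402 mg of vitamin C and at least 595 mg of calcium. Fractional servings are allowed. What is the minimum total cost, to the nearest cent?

Minimising a linear cost over {vitamin C ≥ 402, calcium ≥ 595, servings ≥ 0} — the optimum is at a vertex, using one or two foods.
orange only: max(402/52, 595/67) = 8.881 servings → $3.11.
broccoli only: max(402/105, 595/42) = 14.17 servings → $17.00.
spinach only: max(402/36, 595/169) = 11.17 servings → $14.52.
orange + broccoli with both targets exact would need a negative amount; discard.
orange + spinach with both tight: 7.296 servings and 0.6283 servings → $3.37.
broccoli + spinach with both tight: 2.866 servings and 2.809 servings → $7.09.
The minimum over all feasible corners is $3.11.

$3.11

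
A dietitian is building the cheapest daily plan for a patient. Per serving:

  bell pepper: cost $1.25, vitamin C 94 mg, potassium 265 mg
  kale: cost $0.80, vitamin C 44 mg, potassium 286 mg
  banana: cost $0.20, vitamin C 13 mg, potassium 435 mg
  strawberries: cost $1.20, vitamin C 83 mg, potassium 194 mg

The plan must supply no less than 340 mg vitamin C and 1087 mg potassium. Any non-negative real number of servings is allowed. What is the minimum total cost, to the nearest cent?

This is a tiny linear program; its minimum lies at a vertex of the feasible set. List the vertices and price them.
bell pepper only: max(340/94, 1087/265) = 4.102 servings → $5.13.
kale only: max(340/44, 1087/286) = 7.727 servings → $6.18.
banana only: max(340/13, 1087/435) = 26.15 servings → $5.23.
strawberries only: max(340/83, 1087/194) = 5.603 servings → $6.72.
bell pepper + kale with both tight: 3.246 servings and 0.7934 servings → $4.69.
bell pepper + banana with both tight: 3.572 servings and 0.3226 servings → $4.53.
bell pepper + strawberries: intersection lies outside the first quadrant.
kale + banana: intersection lies outside the first quadrant.
kale + strawberries with both tight: 1.596 servings and 3.25 servings → $5.18.
banana + strawberries with both tight: 0.7224 servings and 3.983 servings → $4.92.
So the least-cost plan costs $4.53.

$4.53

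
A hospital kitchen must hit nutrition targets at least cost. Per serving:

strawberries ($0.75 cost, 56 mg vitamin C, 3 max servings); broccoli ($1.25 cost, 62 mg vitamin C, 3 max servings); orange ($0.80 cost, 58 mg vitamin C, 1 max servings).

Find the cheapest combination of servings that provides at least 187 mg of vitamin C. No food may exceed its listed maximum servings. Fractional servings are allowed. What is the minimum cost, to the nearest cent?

$2.51

Cost per mg of vitamin C: strawberries $0.0134, orange $0.0138, broccoli $0.0202.
Take 3 servings of strawberries: +168.0 mg vitamin C for $2.25 (total $2.25, still need 19.0 mg).
Take 0.3276 servings of orange: +19.0 mg vitamin C for $0.26 (total $2.51, still need 0.0 mg).
Greedy by cheapest-per-mg is optimal for a single linear constraint, so the minimum cost is $2.51.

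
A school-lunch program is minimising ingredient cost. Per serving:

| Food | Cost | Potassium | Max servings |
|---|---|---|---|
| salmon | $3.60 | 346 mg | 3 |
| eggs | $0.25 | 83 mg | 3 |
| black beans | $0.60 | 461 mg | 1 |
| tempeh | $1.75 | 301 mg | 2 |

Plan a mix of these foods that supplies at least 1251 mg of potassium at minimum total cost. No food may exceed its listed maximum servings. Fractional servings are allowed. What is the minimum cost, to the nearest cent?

$4.50

Cost per mg of potassium: black beans $0.0013, eggs $0.0030, tempeh $0.0058, salmon $0.0104.
Take 1 serving of black beans: +461.0 mg potassium for $0.60 (total $0.60, still need 790.0 mg).
Take 3 servings of eggs: +249.0 mg potassium for $0.75 (total $1.35, still need 541.0 mg).
Take 1.797 servings of tempeh: +541.0 mg potassium for $3.15 (total $4.50, still need 0.0 mg).
Filling from the cheapest source first is optimal under one linear minimum: $4.50.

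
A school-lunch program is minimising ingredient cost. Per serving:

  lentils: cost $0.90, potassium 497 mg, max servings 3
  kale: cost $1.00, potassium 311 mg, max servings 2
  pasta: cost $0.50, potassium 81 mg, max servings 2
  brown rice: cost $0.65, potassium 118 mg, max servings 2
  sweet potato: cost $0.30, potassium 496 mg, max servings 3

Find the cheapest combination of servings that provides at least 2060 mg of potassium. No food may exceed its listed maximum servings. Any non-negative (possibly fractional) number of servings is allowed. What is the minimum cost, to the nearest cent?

Cost per mg of potassium: sweet potato $0.0006, lentils $0.0018, kale $0.0032, brown rice $0.0055, pasta $0.0062.
Take 3 servings of sweet potato: +1488.0 mg potassium for $0.90 (total $0.90, still need 572.0 mg).
Take 1.151 servings of lentils: +572.0 mg potassium for $1.04 (total $1.94, still need 0.0 mg).
Greedy by cheapest-per-mg is optimal for a single linear constraint, so the minimum cost is $1.94.

$1.94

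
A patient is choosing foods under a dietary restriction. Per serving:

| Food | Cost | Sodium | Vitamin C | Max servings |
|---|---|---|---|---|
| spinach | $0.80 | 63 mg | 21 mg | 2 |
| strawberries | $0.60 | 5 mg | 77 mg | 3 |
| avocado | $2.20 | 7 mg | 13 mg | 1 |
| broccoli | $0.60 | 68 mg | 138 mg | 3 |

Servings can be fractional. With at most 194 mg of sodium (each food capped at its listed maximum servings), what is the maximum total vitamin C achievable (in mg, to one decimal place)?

594.3 mg

Vitamin C per mg sodium: strawberries 15.4, broccoli 2.029, avocado 1.857, spinach 0.3333.
Take 3 servings of strawberries: uses 15 mg sodium, +231.0 mg vitamin C (running total 231.0 mg).
Take 2.632 servings of broccoli: uses 179 mg sodium, +363.3 mg vitamin C (running total 594.3 mg).
Filling greedily by vitamin C-per-mg sodium is optimal for one linear limit, giving 594.3 mg.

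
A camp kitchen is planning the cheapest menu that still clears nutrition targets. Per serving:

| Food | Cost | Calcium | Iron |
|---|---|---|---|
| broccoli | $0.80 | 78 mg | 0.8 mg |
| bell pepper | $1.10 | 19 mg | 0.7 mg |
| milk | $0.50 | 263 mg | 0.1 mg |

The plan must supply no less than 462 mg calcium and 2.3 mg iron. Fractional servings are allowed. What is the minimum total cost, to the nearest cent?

$2.68

With two linear requirements the optimum uses one or two foods; enumerate the corners.
broccoli only: max(462/78, 2.3/0.8) = 5.923 servings → $4.74.
bell pepper only: max(462/19, 2.3/0.7) = 24.32 servings → $26.75.
milk only: max(462/263, 2.3/0.1) = 23 servings → $11.50.
broccoli + bell pepper: intersection lies outside the first quadrant.
broccoli + milk with both tight: 2.758 servings and 0.9388 servings → $2.68.
bell pepper + milk with both tight: 3.066 servings and 1.535 servings → $4.14.
So the least-cost plan costs $2.68.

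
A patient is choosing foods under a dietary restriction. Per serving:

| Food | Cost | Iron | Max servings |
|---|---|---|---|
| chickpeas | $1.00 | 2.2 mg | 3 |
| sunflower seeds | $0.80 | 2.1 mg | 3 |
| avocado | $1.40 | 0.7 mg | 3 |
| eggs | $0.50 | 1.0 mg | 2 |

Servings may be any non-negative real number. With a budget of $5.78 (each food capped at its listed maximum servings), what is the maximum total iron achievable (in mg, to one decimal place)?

13.7 mg

Iron per dollar: sunflower seeds 2.625, chickpeas 2.2, eggs 2, avocado 0.5.
Take 3 servings of sunflower seeds: spends $2.40, +6.3 mg iron (running total 6.3 mg).
Take 3 servings of chickpeas: spends $3.00, +6.6 mg iron (running total 12.9 mg).
Take 0.76 servings of eggs: spends $0.38, +0.8 mg iron (running total 13.7 mg).
Greedy by best ratio exhausts the cost allowance optimally: 13.7 mg.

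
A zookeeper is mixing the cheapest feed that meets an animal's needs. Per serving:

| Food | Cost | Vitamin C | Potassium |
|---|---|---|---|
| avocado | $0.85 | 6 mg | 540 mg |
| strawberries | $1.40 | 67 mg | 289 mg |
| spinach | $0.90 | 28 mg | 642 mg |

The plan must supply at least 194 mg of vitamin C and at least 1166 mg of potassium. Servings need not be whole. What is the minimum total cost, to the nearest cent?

$4.25

avocado only: max(194/6, 1166/540) = 32.33 servings → $27.48.
strawberries only: max(194/67, 1166/289) = 4.035 servings → $5.65.
spinach only: max(194/28, 1166/642) = 6.929 servings → $6.24.
avocado + strawberries with both tight: 0.6403 servings and 2.838 servings → $4.52.
avocado + spinach: intersection lies outside the first quadrant.
strawberries + spinach with both tight: 2.632 servings and 0.6316 servings → $4.25.
The minimum over all feasible corners is $4.25.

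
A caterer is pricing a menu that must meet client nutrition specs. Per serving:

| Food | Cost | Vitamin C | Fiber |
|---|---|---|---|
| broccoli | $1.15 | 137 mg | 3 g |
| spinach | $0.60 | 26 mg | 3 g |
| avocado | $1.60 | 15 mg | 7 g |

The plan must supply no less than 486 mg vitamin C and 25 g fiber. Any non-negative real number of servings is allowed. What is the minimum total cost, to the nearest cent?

Compare the cost at each extreme point of the feasible region.
broccoli only: max(486/137, 25/3) = 8.333 servings → $9.58.
spinach only: max(486/26, 25/3) = 18.69 servings → $11.22.
avocado only: max(486/15, 25/7) = 32.4 servings → $51.84.
broccoli + spinach with both tight: 2.426 servings and 5.907 servings → $6.33.
broccoli + avocado with both tight: 3.312 servings and 2.152 servings → $7.25.
spinach + avocado with both targets exact would need a negative amount; discard.
The minimum over all feasible corners is $6.33.

$6.33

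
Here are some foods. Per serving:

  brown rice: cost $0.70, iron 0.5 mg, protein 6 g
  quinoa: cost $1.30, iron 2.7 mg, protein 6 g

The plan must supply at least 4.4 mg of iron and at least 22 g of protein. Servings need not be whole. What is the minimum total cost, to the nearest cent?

$3.27

The cheapest plan sits at a corner of the feasible region — with two constraints it uses at most two foods.
brown rice only: max(4.4/0.5, 22/6) = 8.8 servings → $6.16.
quinoa only: max(4.4/2.7, 22/6) = 3.667 servings → $4.77.
brown rice + quinoa with both tight: 2.5 servings and 1.167 servings → $3.27.
The minimum over all feasible corners is $3.27.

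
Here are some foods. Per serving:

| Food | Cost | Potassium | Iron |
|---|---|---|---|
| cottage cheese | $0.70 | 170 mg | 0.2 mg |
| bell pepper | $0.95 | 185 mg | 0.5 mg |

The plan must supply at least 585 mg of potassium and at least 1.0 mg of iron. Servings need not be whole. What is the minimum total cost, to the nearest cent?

$2.62

The cheapest plan sits at a corner of the feasible region — with two constraints it uses at most two foods.
cottage cheese only: max(585/170, 1.0/0.2) = 5 servings → $3.50.
bell pepper only: max(585/185, 1.0/0.5) = 3.162 servings → $3.00.
cottage cheese + bell pepper with both tight: 2.24 servings and 1.104 servings → $2.62.
The minimum over all feasible corners is $2.62.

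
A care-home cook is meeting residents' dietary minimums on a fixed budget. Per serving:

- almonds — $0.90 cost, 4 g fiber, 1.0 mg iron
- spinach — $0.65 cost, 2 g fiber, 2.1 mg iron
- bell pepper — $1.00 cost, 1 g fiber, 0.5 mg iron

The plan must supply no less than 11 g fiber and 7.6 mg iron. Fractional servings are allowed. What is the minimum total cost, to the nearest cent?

The cheapest plan sits at a corner of the feasible region — with two constraints it uses at most two foods.
almonds only: max(11/4, 7.6/1.0) = 7.6 servings → $6.84.
spinach only: max(11/2, 7.6/2.1) = 5.5 servings → $3.58.
bell pepper only: max(11/1, 7.6/0.5) = 15.2 servings → $15.20.
almonds + spinach with both tight: 1.234 servings and 3.031 servings → $3.08.
almonds + bell pepper: the both-tight solution has a negative serving — not a feasible corner.
spinach + bell pepper with both tight: 1.909 servings and 7.182 servings → $8.42.
So the least-cost plan costs $3.08.

$3.08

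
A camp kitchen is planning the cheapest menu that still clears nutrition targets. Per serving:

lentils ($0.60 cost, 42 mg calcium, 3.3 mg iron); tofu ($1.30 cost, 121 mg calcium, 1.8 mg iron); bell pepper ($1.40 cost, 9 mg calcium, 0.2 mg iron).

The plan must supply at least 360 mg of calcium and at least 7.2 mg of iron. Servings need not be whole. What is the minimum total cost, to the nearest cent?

$3.97

At the optimum either one food covers both requirements or two foods hit both targets exactly; no other combination can be cheaper.
lentils only: max(360/42, 7.2/3.3) = 8.571 servings → $5.14.
tofu only: max(360/121, 7.2/1.8) = 4 servings → $5.20.
bell pepper only: max(360/9, 7.2/0.2) = 40 servings → $56.00.
lentils + tofu with both tight: 0.6895 servings and 2.736 servings → $3.97.
lentils + bell pepper with both targets exact would need a negative amount; discard.
tofu + bell pepper with both tight: 0.9 servings and 27.9 servings → $40.23.
So the least-cost plan costs $3.97.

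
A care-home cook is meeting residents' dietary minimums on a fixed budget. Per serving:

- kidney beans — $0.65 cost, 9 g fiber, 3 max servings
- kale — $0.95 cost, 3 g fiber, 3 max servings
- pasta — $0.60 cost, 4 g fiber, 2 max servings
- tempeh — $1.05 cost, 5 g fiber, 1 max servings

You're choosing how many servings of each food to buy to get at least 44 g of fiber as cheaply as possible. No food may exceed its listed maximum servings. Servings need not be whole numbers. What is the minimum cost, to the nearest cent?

Cost per g of fiber: kidney beans $0.0722, pasta $0.1500, tempeh $0.2100, kale $0.3167.
Take 3 servings of kidney beans: +27.0 g fiber for $1.95 (total $1.95, still need 17.0 g).
Take 2 servings of pasta: +8.0 g fiber for $1.20 (total $3.15, still need 9.0 g).
Take 1 serving of tempeh: +5.0 g fiber for $1.05 (total $4.20, still need 4.0 g).
Take 1.333 servings of kale: +4.0 g fiber for $1.27 (total $5.47, still need 0.0 g).
Greedy by cheapest-per-g is optimal for a single linear constraint, so the minimum cost is $5.47.

$5.47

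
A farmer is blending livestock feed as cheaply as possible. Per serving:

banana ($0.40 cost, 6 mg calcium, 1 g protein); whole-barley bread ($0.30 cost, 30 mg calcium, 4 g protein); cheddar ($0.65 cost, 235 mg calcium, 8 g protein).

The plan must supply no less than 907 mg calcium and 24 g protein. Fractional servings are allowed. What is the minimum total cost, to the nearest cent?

$2.51

With two linear requirements the optimum uses one or two foods; enumerate the corners.
banana only: max(907/6, 24/1) = 151.2 servings → $60.47.
whole-barley bread only: max(907/30, 24/4) = 30.23 servings → $9.07.
cheddar only: max(907/235, 24/8) = 3.86 servings → $2.51.
banana + whole-barley bread: intersection lies outside the first quadrant.
banana + cheddar with both targets exact would need a negative amount; discard.
whole-barley bread + cheddar with both targets exact would need a negative amount; discard.
The minimum over all feasible corners is $2.51.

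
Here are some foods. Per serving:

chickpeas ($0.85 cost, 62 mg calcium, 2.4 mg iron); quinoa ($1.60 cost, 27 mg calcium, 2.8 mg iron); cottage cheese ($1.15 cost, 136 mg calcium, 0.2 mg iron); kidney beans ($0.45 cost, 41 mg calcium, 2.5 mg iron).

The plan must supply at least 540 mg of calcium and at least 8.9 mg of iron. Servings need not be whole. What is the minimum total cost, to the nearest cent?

$4.91

A basic optimal solution has at most two foods positive. Try each food alone and each pair with both targets met exactly.
chickpeas only: max(540/62, 8.9/2.4) = 8.71 servings → $7.40.
quinoa only: max(540/27, 8.9/2.8) = 20 servings → $32.00.
cottage cheese only: max(540/136, 8.9/0.2) = 44.5 servings → $51.17.
kidney beans only: max(540/41, 8.9/2.5) = 13.17 servings → $5.93.
chickpeas + quinoa: intersection lies outside the first quadrant.
chickpeas + cottage cheese with both tight: 3.511 servings and 2.37 servings → $5.71.
chickpeas + kidney beans with both targets exact would need a negative amount; discard.
quinoa + cottage cheese with both tight: 2.937 servings and 3.388 servings → $8.59.
quinoa + kidney beans with both targets exact would need a negative amount; discard.
cottage cheese + kidney beans with both tight: 2.969 servings and 3.322 servings → $4.91.
The minimum over all feasible corners is $4.91.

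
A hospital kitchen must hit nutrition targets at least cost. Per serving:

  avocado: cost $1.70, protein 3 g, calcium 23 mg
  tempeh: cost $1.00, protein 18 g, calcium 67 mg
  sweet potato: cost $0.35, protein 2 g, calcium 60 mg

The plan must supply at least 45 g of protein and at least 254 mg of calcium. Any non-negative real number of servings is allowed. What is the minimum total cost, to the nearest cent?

$2.89

Two binding constraints pin down two serving amounts, so the optimal mix uses at most two foods. The candidates are each food alone (scaled to the tighter of protein/calcium) and each pair with both constraints tight.
avocado only: max(45/3, 254/23) = 15 servings → $25.50.
tempeh only: max(45/18, 254/67) = 3.791 servings → $3.79.
sweet potato only: max(45/2, 254/60) = 22.5 servings → $7.88.
avocado + tempeh with both tight: 7.31 servings and 1.282 servings → $13.71.
avocado + sweet potato with both targets exact would need a negative amount; discard.
tempeh + sweet potato with both tight: 2.317 servings and 1.646 servings → $2.89.
The minimum over all feasible corners is $2.89.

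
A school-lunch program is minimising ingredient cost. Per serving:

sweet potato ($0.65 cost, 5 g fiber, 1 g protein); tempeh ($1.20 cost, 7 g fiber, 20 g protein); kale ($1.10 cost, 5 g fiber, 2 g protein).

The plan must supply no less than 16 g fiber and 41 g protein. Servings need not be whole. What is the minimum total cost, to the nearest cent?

With two linear requirements the optimum uses one or two foods; enumerate the corners.
sweet potato only: max(16/5, 41/1) = 41 servings → $26.65.
tempeh only: max(16/7, 41/20) = 2.286 servings → $2.74.
kale only: max(16/5, 41/2) = 20.5 servings → $22.55.
sweet potato + tempeh with both tight: 0.3548 servings and 2.032 servings → $2.67.
sweet potato + kale with both targets exact would need a negative amount; discard.
tempeh + kale with both tight: 2.012 servings and 0.3837 servings → $2.84.
So the least-cost plan costs $2.67.

$2.67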